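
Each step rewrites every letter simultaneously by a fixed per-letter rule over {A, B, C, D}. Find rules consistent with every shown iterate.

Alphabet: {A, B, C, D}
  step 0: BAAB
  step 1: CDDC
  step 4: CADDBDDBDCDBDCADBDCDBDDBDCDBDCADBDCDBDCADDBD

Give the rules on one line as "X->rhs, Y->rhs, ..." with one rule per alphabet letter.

A->D, B->C, C->CA, D->DBD

  step 0 ⇒ step 1: BAAB ⇒ C·D·D·C
    A ↦ D
    B ↦ C
    C ↦ CA  (constrained at step 1)
    D ↦ DBD  (constrained at step 1)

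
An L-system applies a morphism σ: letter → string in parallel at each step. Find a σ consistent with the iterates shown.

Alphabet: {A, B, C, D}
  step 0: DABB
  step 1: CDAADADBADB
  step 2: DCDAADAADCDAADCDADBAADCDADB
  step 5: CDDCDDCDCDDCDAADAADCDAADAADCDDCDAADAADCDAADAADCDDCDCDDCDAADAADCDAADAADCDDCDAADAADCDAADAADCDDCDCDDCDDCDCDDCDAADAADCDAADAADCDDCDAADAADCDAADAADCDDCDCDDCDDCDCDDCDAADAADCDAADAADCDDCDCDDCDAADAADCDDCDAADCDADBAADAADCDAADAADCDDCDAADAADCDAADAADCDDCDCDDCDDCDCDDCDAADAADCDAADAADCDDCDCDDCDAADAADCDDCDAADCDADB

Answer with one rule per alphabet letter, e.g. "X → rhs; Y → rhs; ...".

  step 1 ⇒ step 2: CDAADADBADB ⇒ D·CD·AAD·AAD·CD·AAD·CD·ADB·AAD·CD·ADB
    A ↦ AAD
    B ↦ ADB
    C ↦ D
    D ↦ CD

A->AAD, B->ADB, C->D, D->CD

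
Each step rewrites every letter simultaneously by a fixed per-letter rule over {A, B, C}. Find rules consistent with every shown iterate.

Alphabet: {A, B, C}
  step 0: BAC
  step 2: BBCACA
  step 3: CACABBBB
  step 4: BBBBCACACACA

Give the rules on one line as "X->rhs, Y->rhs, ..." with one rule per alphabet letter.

A->B, B->CA, C->B

  step 3 ⇒ step 4: CACABBBB ⇒ B·B·B·B·CA·CA·CA·CA
    A ↦ B
    B ↦ CA
    C ↦ B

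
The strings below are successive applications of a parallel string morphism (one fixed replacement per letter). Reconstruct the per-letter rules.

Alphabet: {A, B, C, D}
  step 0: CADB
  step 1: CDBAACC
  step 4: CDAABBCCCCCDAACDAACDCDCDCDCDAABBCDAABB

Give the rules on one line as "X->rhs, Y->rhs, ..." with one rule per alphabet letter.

A->B, B->CC, C->CD, D->AA

  step 0 ⇒ step 1: CADB ⇒ CD·B·AA·CC
    A ↦ B
    B ↦ CC
    C ↦ CD
    D ↦ AA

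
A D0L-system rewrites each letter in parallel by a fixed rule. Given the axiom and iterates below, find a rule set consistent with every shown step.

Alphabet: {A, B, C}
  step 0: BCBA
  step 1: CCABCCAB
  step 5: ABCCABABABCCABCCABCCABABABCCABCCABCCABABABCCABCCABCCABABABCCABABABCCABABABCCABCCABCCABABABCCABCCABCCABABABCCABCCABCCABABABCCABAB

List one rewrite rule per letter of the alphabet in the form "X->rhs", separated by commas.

A->AB, B->CC, C->AB

  step 0 ⇒ step 1: BCBA ⇒ CC·AB·CC·AB
    A ↦ AB
    B ↦ CC
    C ↦ AB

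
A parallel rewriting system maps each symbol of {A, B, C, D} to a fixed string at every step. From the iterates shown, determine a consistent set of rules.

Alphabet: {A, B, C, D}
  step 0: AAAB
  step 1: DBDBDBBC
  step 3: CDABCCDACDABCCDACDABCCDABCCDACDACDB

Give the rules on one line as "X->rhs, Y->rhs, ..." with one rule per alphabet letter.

A->DB, B->BC, C->CDA, D->C

  step 0 ⇒ step 1: AAAB ⇒ DB·DB·DB·BC
    A ↦ DB
    B ↦ BC
    C ↦ CDA  (constrained at step 1)
    D ↦ C  (constrained at step 1)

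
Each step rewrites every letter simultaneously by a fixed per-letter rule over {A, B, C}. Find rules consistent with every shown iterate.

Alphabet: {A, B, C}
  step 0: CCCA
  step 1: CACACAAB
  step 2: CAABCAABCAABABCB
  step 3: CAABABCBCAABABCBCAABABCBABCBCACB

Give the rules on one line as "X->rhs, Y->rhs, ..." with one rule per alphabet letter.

A->AB, B->CB, C->CA

  step 2 ⇒ step 3: CAABCAABCAABABCB ⇒ CA·AB·AB·CB·CA·AB·AB·CB·CA·AB·AB·CB·AB·CB·CA·CB
    A ↦ AB
    B ↦ CB
    C ↦ CA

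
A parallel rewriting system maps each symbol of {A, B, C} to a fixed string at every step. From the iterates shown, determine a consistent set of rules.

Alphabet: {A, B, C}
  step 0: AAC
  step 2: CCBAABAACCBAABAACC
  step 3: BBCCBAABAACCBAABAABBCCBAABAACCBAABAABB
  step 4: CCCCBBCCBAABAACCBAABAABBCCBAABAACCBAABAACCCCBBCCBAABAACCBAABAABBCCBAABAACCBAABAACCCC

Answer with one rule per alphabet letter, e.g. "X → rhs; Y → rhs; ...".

A->BAA, B->CC, C->B

  step 3 ⇒ step 4: BBCCBAABAACCBAABAABBCCBAABAACCBAABAABB ⇒ CC·CC·B·B·CC·BAA·BAA·CC·BAA·BAA·B·B·CC·BAA·BAA·CC·BAA·BAA·CC·CC·B·B·CC·BAA·BAA·CC·BAA·BAA·B·B·CC·BAA·BAA·CC·BAA·BAA·CC·CC
    A ↦ BAA
    B ↦ CC
    C ↦ B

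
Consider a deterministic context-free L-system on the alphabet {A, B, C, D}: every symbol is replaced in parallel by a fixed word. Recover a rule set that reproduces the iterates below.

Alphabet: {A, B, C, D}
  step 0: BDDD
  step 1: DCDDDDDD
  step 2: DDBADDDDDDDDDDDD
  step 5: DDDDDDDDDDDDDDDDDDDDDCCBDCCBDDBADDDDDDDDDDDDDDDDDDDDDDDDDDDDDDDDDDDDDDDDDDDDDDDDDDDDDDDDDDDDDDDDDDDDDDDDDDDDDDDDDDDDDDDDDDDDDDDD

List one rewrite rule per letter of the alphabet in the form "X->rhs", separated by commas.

A->CB, B->DC, C->BA, D->DD

  step 1 ⇒ step 2: DCDDDDDD ⇒ DD·BA·DD·DD·DD·DD·DD·DD
    C ↦ BA
    D ↦ DD
    A ↦ CB  (constrained at step 2)
  step 0 ⇒ step 1: BDDD ⇒ DC·DD·DD·DD
    B ↦ DC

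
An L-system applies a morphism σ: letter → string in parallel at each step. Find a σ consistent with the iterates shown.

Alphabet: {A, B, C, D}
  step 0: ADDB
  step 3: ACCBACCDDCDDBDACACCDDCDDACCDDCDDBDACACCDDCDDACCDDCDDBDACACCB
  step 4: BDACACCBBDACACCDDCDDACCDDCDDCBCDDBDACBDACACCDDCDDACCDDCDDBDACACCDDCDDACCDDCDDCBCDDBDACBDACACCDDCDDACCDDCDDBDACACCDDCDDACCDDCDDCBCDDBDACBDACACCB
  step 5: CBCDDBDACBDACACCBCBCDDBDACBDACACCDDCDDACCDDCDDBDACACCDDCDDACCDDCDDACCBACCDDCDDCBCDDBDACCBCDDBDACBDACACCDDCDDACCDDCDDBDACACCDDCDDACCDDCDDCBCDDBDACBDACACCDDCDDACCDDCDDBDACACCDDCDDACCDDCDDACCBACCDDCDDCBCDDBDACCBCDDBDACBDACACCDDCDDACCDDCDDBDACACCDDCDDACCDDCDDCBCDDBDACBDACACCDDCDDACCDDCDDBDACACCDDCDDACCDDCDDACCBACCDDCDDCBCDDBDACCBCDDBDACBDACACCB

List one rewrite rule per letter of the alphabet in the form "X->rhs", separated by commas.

A->BD, B->CB, C->AC, D->CDD

  step 4 ⇒ step 5: BDACACCBBDACACCDDCDDACCDDCDDCBCDDBDACBDACACCDDCDDACCDDCDDBDACACCDDCDDACCDDCDDCBCDDBDACBDACACCDDCDDACCDDCDDBDACACCDDCDDACCDDCDDCBCDDBDACBDACACCB ⇒ CB·CDD·BD·AC·BD·AC·AC·CB·CB·CDD·BD·AC·BD·AC·AC·CDD·CDD·AC·CDD·CDD·BD·AC·AC·CDD·CDD·AC·CDD·CDD·AC·CB·AC·CDD·CDD·CB·CDD·BD·AC·CB·CDD·BD·AC·BD·AC·AC·CDD·CDD·AC·CDD·CDD·BD·AC·AC·CDD·CDD·AC·CDD·CDD·CB·CDD·BD·AC·BD·AC·AC·CDD·CDD·AC·CDD·CDD·BD·AC·AC·CDD·CDD·AC·CDD·CDD·AC·CB·AC·CDD·CDD·CB·CDD·BD·AC·CB·CDD·BD·AC·BD·AC·AC·CDD·CDD·AC·CDD·CDD·BD·AC·AC·CDD·CDD·AC·CDD·CDD·CB·CDD·BD·AC·BD·AC·AC·CDD·CDD·AC·CDD·CDD·BD·AC·AC·CDD·CDD·AC·CDD·CDD·AC·CB·AC·CDD·CDD·CB·CDD·BD·AC·CB·CDD·BD·AC·BD·AC·AC·CB
    A ↦ BD
    B ↦ CB
    C ↦ AC
    D ↦ CDD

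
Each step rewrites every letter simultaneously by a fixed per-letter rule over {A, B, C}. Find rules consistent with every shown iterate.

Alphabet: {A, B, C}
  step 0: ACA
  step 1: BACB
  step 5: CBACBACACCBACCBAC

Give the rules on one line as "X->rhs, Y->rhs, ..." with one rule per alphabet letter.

A->B, B->C, C->AC

  step 0 ⇒ step 1: ACA ⇒ B·AC·B
    A ↦ B
    C ↦ AC
    B ↦ C  (constrained at step 1)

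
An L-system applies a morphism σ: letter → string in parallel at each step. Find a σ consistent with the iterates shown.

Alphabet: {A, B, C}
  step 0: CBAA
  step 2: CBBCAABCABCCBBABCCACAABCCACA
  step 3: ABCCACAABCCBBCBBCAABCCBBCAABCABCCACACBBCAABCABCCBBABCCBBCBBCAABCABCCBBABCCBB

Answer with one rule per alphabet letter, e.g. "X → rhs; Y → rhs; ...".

A->CBB, B->CA, C->ABC

  step 2 ⇒ step 3: CBBCAABCABCCBBABCCACAABCCACA ⇒ ABC·CA·CA·ABC·CBB·CBB·CA·ABC·CBB·CA·ABC·ABC·CA·CA·CBB·CA·ABC·ABC·CBB·ABC·CBB·CBB·CA·ABC·ABC·CBB·ABC·CBB
    A ↦ CBB
    B ↦ CA
    C ↦ ABC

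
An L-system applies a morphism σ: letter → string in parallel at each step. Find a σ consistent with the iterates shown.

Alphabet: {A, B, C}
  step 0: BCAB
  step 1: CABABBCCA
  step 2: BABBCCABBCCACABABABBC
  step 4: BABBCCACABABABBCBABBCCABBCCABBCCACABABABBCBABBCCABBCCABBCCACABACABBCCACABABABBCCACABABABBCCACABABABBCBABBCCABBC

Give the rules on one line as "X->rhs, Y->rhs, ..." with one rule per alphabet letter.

  step 1 ⇒ step 2: CABABBCCA ⇒ BA·BBC·CA·BBC·CA·CA·BA·BA·BBC
    A ↦ BBC
    B ↦ CA
    C ↦ BA

A->BBC, B->CA, C->BA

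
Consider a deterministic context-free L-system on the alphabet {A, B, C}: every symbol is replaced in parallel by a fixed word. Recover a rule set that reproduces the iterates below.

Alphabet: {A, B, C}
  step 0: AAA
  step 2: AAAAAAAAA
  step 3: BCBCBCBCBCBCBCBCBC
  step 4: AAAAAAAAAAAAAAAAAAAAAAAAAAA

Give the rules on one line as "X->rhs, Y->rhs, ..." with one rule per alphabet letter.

  step 3 ⇒ step 4: BCBCBCBCBCBCBCBCBC ⇒ AA·A·AA·A·AA·A·AA·A·AA·A·AA·A·AA·A·AA·A·AA·A
    B ↦ AA
    C ↦ A
  step 2 ⇒ step 3: AAAAAAAAA ⇒ BC·BC·BC·BC·BC·BC·BC·BC·BC
    A ↦ BC

A->BC, B->AA, C->A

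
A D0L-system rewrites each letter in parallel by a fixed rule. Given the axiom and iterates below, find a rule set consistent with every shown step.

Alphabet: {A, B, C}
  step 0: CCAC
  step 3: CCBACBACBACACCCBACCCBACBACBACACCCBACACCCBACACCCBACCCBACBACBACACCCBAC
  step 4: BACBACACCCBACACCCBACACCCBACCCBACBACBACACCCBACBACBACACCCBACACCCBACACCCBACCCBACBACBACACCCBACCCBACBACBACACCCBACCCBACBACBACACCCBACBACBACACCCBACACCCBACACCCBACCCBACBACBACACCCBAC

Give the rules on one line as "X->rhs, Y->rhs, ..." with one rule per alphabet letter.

  step 3 ⇒ step 4: CCBACBACBACACCCBACCCBACBACBACACCCBACACCCBACACCCBACCCBACBACBACACCCBAC ⇒ BAC·BAC·AC·CC·BAC·AC·CC·BAC·AC·CC·BAC·CC·BAC·BAC·BAC·AC·CC·BAC·BAC·BAC·AC·CC·BAC·AC·CC·BAC·AC·CC·BAC·CC·BAC·BAC·BAC·AC·CC·BAC·CC·BAC·BAC·BAC·AC·CC·BAC·CC·BAC·BAC·BAC·AC·CC·BAC·BAC·BAC·AC·CC·BAC·AC·CC·BAC·AC·CC·BAC·CC·BAC·BAC·BAC·AC·CC·BAC
    A ↦ CC
    B ↦ AC
    C ↦ BAC

A->CC, B->AC, C->BAC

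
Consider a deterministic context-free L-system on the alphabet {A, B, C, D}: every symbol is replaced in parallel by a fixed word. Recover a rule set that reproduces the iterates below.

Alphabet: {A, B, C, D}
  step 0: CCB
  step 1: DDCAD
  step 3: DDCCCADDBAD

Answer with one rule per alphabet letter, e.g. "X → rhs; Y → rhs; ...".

  step 0 ⇒ step 1: CCB ⇒ D·D·CAD
    B ↦ CAD
    C ↦ D
    A ↦ DBA  (constrained at step 1)
    D ↦ C  (constrained at step 1)

A->DBA, B->CAD, C->D, D->C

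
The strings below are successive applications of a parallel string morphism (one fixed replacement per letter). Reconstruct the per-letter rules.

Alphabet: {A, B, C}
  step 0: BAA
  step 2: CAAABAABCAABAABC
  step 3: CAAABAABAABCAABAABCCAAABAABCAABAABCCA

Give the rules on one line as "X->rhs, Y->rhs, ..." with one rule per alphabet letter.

  step 2 ⇒ step 3: CAAABAABCAABAABC ⇒ CA·AAB·AAB·AAB·C·AAB·AAB·C·CA·AAB·AAB·C·AAB·AAB·C·CA
    A ↦ AAB
    B ↦ C
    C ↦ CA

A->AAB, B->C, C->CA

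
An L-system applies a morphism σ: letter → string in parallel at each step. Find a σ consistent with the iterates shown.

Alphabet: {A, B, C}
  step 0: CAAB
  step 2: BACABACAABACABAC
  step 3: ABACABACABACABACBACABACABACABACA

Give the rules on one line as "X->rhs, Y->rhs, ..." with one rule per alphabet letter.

A->BAC, B->A, C->A

  step 2 ⇒ step 3: BACABACAABACABAC ⇒ A·BAC·A·BAC·A·BAC·A·BAC·BAC·A·BAC·A·BAC·A·BAC·A
    A ↦ BAC
    B ↦ A
    C ↦ A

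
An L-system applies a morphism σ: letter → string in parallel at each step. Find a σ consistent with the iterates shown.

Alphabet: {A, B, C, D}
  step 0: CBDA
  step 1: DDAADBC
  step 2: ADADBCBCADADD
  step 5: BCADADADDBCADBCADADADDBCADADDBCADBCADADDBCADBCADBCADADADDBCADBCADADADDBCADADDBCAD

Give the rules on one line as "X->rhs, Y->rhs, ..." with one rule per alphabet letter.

A->BC, B->A, C->DD, D->AD

  step 1 ⇒ step 2: DDAADBC ⇒ AD·AD·BC·BC·AD·A·DD
    A ↦ BC
    B ↦ A
    C ↦ DD
    D ↦ AD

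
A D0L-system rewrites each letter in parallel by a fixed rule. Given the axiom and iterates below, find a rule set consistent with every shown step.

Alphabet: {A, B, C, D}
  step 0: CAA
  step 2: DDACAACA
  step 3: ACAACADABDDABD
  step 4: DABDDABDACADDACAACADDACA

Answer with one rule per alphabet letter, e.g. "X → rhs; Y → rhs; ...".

A->D, B->D, C->AB, D->ACA

  step 3 ⇒ step 4: ACAACADABDDABD ⇒ D·AB·D·D·AB·D·ACA·D·D·ACA·ACA·D·D·ACA
    A ↦ D
    B ↦ D
    C ↦ AB
    D ↦ ACA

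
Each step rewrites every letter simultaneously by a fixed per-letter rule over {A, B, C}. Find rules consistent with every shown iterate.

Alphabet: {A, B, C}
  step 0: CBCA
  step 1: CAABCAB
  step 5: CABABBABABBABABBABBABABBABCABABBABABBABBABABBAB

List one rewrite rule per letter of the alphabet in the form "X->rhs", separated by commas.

  step 0 ⇒ step 1: CBCA ⇒ CA·AB·CA·B
    A ↦ B
    B ↦ AB
    C ↦ CA

A->B, B->AB, C->CA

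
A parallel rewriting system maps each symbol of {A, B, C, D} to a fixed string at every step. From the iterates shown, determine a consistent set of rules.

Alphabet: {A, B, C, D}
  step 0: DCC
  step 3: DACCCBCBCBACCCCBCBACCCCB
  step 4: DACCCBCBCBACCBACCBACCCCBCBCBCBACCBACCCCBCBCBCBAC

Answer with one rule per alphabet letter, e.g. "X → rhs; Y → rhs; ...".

  step 3 ⇒ step 4: DACCCBCBCBACCCCBCBACCCCB ⇒ DA·CC·CB·CB·CB·AC·CB·AC·CB·AC·CC·CB·CB·CB·CB·AC·CB·AC·CC·CB·CB·CB·CB·AC
    A ↦ CC
    B ↦ AC
    C ↦ CB
    D ↦ DA

A->CC, B->AC, C->CB, D->DA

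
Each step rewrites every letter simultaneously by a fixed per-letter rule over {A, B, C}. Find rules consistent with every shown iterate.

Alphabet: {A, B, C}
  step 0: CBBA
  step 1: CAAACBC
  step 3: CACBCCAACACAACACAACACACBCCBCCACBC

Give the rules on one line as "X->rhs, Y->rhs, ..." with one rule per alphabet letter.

A->CBC, B->A, C->CA

  step 0 ⇒ step 1: CBBA ⇒ CA·A·A·CBC
    A ↦ CBC
    B ↦ A
    C ↦ CA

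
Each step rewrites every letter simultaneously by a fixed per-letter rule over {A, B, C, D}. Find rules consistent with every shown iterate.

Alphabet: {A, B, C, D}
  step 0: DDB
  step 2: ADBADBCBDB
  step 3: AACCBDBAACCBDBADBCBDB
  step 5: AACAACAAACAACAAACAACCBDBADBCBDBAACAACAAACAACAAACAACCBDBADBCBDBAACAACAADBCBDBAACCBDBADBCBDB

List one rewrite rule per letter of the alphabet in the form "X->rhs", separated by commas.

  step 2 ⇒ step 3: ADBADBCBDB ⇒ AAC·CB·DB·AAC·CB·DB·A·DB·CB·DB
    A ↦ AAC
    B ↦ DB
    C ↦ A
    D ↦ CB

A->AAC, B->DB, C->A, D->CB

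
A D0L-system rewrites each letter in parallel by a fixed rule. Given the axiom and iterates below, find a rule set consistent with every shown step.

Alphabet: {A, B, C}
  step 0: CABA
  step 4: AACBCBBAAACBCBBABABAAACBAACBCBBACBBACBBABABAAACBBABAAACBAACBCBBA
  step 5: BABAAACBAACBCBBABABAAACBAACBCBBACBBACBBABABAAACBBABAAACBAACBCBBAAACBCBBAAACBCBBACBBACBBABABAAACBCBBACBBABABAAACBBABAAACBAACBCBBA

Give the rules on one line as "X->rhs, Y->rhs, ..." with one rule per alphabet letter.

  step 4 ⇒ step 5: AACBCBBAAACBCBBABABAAACBAACBCBBACBBACBBABABAAACBBABAAACBAACBCBBA ⇒ BA·BA·AA·CB·AA·CB·CB·BA·BA·BA·AA·CB·AA·CB·CB·BA·CB·BA·CB·BA·BA·BA·AA·CB·BA·BA·AA·CB·AA·CB·CB·BA·AA·CB·CB·BA·AA·CB·CB·BA·CB·BA·CB·BA·BA·BA·AA·CB·CB·BA·CB·BA·BA·BA·AA·CB·BA·BA·AA·CB·AA·CB·CB·BA
    A ↦ BA
    B ↦ CB
    C ↦ AA

A->BA, B->CB, C->AA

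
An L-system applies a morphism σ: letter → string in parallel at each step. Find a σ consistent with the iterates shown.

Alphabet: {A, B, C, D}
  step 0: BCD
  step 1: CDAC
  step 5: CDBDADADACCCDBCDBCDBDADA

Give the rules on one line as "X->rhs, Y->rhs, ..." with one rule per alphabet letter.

A->DB, B->C, C->DA, D->C

  step 0 ⇒ step 1: BCD ⇒ C·DA·C
    B ↦ C
    C ↦ DA
    D ↦ C
    A ↦ DB  (constrained at step 1)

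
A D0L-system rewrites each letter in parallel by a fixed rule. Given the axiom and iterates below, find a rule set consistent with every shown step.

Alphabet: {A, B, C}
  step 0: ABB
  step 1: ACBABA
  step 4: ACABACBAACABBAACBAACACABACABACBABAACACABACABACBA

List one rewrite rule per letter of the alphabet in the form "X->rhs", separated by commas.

  step 0 ⇒ step 1: ABB ⇒ AC·BA·BA
    A ↦ AC
    B ↦ BA
    C ↦ AB  (constrained at step 1)

A->AC, B->BA, C->AB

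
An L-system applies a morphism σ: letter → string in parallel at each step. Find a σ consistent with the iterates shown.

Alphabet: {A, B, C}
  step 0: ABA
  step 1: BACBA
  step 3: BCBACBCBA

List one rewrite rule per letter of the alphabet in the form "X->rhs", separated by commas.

  step 0 ⇒ step 1: ABA ⇒ BA·C·BA
    A ↦ BA
    B ↦ C
    C ↦ B  (constrained at step 1)

A->BA, B->C, C->B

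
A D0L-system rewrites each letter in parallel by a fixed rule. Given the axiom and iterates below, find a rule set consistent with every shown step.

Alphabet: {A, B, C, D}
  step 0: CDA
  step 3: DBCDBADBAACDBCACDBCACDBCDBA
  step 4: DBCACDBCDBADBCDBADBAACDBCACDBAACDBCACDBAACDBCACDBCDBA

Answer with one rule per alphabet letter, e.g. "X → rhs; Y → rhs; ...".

A->DBA, B->C, C->AC, D->DB

  step 3 ⇒ step 4: DBCDBADBAACDBCACDBCACDBCDBA ⇒ DB·C·AC·DB·C·DBA·DB·C·DBA·DBA·AC·DB·C·AC·DBA·AC·DB·C·AC·DBA·AC·DB·C·AC·DB·C·DBA
    A ↦ DBA
    B ↦ C
    C ↦ AC
    D ↦ DB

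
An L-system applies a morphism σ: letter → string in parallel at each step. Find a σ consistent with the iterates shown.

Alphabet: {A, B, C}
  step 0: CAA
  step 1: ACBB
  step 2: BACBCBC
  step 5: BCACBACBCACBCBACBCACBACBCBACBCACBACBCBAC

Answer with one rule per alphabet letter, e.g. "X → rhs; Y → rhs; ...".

  step 1 ⇒ step 2: ACBB ⇒ B·AC·BC·BC
    A ↦ B
    B ↦ BC
    C ↦ AC

A->B, B->BC, C->AC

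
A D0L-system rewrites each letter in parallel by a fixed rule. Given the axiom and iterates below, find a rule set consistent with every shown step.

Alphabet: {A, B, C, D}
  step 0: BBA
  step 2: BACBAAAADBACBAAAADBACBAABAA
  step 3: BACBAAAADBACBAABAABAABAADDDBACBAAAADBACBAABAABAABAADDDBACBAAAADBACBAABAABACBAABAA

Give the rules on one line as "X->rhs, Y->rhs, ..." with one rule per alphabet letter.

A->BAA, B->BAC, C->AAD, D->DDD

  step 2 ⇒ step 3: BACBAAAADBACBAAAADBACBAABAA ⇒ BAC·BAA·AAD·BAC·BAA·BAA·BAA·BAA·DDD·BAC·BAA·AAD·BAC·BAA·BAA·BAA·BAA·DDD·BAC·BAA·AAD·BAC·BAA·BAA·BAC·BAA·BAA
    A ↦ BAA
    B ↦ BAC
    C ↦ AAD
    D ↦ DDD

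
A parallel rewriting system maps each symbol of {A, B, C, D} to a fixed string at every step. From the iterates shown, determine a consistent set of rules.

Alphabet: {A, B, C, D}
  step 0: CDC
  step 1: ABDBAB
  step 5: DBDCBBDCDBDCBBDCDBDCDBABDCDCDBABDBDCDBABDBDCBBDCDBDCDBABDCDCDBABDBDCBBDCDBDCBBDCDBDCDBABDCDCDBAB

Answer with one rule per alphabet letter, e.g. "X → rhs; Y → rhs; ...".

A->BB, B->DC, C->AB, D->DB

  step 0 ⇒ step 1: CDC ⇒ AB·DB·AB
    C ↦ AB
    D ↦ DB
    A ↦ BB  (constrained at step 1)
    B ↦ DC  (constrained at step 1)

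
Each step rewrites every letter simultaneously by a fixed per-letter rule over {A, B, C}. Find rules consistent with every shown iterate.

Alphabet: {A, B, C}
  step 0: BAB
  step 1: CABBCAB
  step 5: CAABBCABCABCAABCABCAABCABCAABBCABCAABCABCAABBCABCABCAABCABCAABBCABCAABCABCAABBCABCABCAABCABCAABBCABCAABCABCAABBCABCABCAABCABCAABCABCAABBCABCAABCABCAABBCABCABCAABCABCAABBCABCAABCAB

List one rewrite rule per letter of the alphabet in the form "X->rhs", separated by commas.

A->B, B->CAB, C->CAA

  step 0 ⇒ step 1: BAB ⇒ CAB·B·CAB
    A ↦ B
    B ↦ CAB
    C ↦ CAA  (constrained at step 1)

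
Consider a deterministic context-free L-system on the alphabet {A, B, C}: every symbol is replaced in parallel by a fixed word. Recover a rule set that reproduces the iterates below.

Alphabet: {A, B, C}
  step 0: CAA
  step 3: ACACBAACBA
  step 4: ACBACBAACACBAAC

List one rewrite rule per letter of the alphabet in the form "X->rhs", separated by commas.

  step 3 ⇒ step 4: ACACBAACBA ⇒ AC·B·AC·B·A·AC·AC·B·A·AC
    A ↦ AC
    B ↦ A
    C ↦ B

A->AC, B->A, C->B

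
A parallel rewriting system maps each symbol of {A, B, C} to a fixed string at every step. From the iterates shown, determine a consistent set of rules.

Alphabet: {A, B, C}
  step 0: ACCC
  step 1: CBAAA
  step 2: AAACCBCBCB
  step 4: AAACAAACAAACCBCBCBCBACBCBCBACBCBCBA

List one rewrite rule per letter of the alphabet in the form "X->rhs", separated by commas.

  step 1 ⇒ step 2: CBAAA ⇒ A·AAC·CB·CB·CB
    A ↦ CB
    B ↦ AAC
    C ↦ A

A->CB, B->AAC, C->A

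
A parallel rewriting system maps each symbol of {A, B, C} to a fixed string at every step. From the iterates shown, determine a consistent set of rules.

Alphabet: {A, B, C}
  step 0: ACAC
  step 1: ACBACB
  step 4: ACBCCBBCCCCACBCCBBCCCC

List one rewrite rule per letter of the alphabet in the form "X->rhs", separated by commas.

  step 0 ⇒ step 1: ACAC ⇒ AC·B·AC·B
    A ↦ AC
    C ↦ B
    B ↦ CC  (constrained at step 1)

A->AC, B->CC, C->B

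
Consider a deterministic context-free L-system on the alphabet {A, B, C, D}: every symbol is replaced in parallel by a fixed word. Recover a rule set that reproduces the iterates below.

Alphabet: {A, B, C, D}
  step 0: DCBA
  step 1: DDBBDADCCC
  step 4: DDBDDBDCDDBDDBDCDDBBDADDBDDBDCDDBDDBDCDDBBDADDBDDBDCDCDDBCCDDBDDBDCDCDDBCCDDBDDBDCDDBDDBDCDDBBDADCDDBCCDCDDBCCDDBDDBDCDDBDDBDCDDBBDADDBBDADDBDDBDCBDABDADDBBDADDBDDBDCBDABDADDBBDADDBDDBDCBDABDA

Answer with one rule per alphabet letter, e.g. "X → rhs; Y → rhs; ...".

A->CC, B->DC, C->BDA, D->DDB

  step 0 ⇒ step 1: DCBA ⇒ DDB·BDA·DC·CC
    A ↦ CC
    B ↦ DC
    C ↦ BDA
    D ↦ DDB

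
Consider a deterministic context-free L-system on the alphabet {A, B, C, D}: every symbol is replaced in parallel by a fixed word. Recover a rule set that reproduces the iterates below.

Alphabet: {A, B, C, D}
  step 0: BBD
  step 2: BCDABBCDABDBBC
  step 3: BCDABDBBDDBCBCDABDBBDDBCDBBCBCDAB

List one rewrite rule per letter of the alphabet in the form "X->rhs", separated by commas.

  step 2 ⇒ step 3: BCDABBCDABDBBC ⇒ BC·DAB·DB·BDD·BC·BC·DAB·DB·BDD·BC·DB·BC·BC·DAB
    A ↦ BDD
    B ↦ BC
    C ↦ DAB
    D ↦ DB

A->BDD, B->BC, C->DAB, D->DB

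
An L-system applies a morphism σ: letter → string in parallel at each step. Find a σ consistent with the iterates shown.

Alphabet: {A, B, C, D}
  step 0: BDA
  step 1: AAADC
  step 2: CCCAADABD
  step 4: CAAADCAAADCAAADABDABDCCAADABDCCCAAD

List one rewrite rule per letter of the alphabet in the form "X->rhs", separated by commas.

  step 1 ⇒ step 2: AAADC ⇒ C·C·C·AAD·ABD
    A ↦ C
    C ↦ ABD
    D ↦ AAD
  step 0 ⇒ step 1: BDA ⇒ A·AAD·C
    B ↦ A

A->C, B->A, C->ABD, D->AAD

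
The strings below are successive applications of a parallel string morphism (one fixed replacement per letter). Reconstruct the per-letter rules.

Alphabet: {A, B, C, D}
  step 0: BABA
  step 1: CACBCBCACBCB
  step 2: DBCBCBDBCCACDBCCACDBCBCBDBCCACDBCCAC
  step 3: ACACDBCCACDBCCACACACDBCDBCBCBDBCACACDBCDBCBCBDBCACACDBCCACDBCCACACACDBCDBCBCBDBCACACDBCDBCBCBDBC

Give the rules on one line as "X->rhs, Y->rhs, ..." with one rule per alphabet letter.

  step 2 ⇒ step 3: DBCBCBDBCCACDBCCACDBCBCBDBCCACDBCCAC ⇒ A·CAC·DBC·CAC·DBC·CAC·A·CAC·DBC·DBC·BCB·DBC·A·CAC·DBC·DBC·BCB·DBC·A·CAC·DBC·CAC·DBC·CAC·A·CAC·DBC·DBC·BCB·DBC·A·CAC·DBC·DBC·BCB·DBC
    A ↦ BCB
    B ↦ CAC
    C ↦ DBC
    D ↦ A

A->BCB, B->CAC, C->DBC, D->A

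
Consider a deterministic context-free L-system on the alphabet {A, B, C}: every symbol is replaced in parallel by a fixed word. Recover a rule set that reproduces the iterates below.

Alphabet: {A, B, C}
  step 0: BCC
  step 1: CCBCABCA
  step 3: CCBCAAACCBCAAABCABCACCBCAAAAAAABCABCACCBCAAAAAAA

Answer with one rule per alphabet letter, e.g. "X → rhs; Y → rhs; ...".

A->AA, B->CC, C->BCA

  step 0 ⇒ step 1: BCC ⇒ CC·BCA·BCA
    B ↦ CC
    C ↦ BCA
    A ↦ AA  (constrained at step 1)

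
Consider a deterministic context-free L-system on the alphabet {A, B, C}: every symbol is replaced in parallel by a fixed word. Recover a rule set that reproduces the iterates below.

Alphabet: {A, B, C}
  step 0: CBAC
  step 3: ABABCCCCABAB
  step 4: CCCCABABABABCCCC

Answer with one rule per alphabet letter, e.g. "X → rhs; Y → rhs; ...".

  step 3 ⇒ step 4: ABABCCCCABAB ⇒ C·C·C·C·AB·AB·AB·AB·C·C·C·C
    A ↦ C
    B ↦ C
    C ↦ AB

A->C, B->C, C->AB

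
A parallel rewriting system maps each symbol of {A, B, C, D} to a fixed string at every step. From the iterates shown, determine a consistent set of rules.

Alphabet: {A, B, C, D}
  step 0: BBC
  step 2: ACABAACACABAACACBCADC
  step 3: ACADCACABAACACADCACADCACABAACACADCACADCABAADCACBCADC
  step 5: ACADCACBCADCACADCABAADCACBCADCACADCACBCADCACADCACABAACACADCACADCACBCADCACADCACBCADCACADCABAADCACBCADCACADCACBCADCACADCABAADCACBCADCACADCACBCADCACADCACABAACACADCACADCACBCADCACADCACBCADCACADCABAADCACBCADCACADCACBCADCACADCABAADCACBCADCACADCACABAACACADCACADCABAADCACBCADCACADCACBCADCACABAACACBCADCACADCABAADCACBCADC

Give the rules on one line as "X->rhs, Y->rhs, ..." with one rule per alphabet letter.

  step 2 ⇒ step 3: ACABAACACABAACACBCADC ⇒ AC·ADC·AC·ABA·AC·AC·ADC·AC·ADC·AC·ABA·AC·AC·ADC·AC·ADC·ABA·ADC·AC·BC·ADC
    A ↦ AC
    B ↦ ABA
    C ↦ ADC
    D ↦ BC

A->AC, B->ABA, C->ADC, D->BC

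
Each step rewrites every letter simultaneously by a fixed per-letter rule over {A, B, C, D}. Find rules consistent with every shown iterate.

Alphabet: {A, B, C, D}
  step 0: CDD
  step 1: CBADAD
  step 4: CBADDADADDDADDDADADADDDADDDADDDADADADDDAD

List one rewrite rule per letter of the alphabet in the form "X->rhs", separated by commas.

A->DD, B->A, C->CB, D->AD

  step 0 ⇒ step 1: CDD ⇒ CB·AD·AD
    C ↦ CB
    D ↦ AD
    A ↦ DD  (constrained at step 1)
    B ↦ A  (constrained at step 1)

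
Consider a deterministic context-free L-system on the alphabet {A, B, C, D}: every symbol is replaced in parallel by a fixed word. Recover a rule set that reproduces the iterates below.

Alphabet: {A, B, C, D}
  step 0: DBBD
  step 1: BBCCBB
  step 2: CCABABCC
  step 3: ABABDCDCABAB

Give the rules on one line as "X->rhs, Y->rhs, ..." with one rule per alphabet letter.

A->D, B->C, C->AB, D->BB

  step 2 ⇒ step 3: CCABABCC ⇒ AB·AB·D·C·D·C·AB·AB
    A ↦ D
    B ↦ C
    C ↦ AB
  step 0 ⇒ step 1: DBBD ⇒ BB·C·C·BB
    D ↦ BB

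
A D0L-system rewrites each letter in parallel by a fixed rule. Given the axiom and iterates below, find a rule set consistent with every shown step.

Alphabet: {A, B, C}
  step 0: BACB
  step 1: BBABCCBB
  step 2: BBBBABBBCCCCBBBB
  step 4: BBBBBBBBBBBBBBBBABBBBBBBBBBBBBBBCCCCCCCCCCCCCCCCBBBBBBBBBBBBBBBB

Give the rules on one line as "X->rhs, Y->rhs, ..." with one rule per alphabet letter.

  step 1 ⇒ step 2: BBABCCBB ⇒ BB·BB·AB·BB·CC·CC·BB·BB
    A ↦ AB
    B ↦ BB
    C ↦ CC

A->AB, B->BB, C->CC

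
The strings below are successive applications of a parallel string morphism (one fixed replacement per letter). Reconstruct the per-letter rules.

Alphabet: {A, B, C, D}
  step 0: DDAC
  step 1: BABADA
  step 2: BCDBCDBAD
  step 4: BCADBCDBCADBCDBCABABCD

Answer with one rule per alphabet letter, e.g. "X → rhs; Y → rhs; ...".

  step 1 ⇒ step 2: BABADA ⇒ BC·D·BC·D·BA·D
    A ↦ D
    B ↦ BC
    D ↦ BA
  step 0 ⇒ step 1: DDAC ⇒ BA·BA·D·A
    C ↦ A

A->D, B->BC, C->A, D->BA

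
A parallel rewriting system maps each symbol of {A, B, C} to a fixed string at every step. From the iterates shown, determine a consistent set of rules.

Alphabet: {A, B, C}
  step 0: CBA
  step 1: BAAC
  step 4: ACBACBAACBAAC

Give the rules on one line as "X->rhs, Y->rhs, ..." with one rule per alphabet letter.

A->AC, B->A, C->B

  step 0 ⇒ step 1: CBA ⇒ B·A·AC
    A ↦ AC
    B ↦ A
    C ↦ B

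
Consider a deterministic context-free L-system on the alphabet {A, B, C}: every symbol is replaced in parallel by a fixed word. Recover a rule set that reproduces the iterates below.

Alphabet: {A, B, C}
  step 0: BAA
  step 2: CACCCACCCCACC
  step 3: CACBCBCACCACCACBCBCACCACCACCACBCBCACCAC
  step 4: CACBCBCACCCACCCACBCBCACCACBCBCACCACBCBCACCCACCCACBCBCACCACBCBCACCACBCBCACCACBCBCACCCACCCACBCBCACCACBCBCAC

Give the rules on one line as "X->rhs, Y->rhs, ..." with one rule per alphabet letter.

A->BCB, B->C, C->CAC

  step 3 ⇒ step 4: CACBCBCACCACCACBCBCACCACCACCACBCBCACCAC ⇒ CAC·BCB·CAC·C·CAC·C·CAC·BCB·CAC·CAC·BCB·CAC·CAC·BCB·CAC·C·CAC·C·CAC·BCB·CAC·CAC·BCB·CAC·CAC·BCB·CAC·CAC·BCB·CAC·C·CAC·C·CAC·BCB·CAC·CAC·BCB·CAC
    A ↦ BCB
    B ↦ C
    C ↦ CAC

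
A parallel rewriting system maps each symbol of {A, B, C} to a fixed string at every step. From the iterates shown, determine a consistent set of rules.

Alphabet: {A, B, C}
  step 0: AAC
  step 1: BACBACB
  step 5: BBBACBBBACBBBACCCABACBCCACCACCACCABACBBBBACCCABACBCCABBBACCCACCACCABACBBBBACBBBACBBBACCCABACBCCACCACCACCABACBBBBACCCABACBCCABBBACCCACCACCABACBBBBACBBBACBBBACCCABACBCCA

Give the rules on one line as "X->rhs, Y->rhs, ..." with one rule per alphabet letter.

  step 0 ⇒ step 1: AAC ⇒ BAC·BAC·B
    A ↦ BAC
    C ↦ B
    B ↦ CCA  (constrained at step 1)

A->BAC, B->CCA, C->B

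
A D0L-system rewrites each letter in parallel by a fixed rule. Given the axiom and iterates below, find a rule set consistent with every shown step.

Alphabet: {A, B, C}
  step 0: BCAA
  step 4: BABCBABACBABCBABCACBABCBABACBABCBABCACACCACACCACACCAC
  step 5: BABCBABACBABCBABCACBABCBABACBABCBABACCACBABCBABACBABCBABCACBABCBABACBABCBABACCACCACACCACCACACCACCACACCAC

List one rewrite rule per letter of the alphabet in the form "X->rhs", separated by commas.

A->C, B->BAB, C->AC

  step 4 ⇒ step 5: BABCBABACBABCBABCACBABCBABACBABCBABCACACCACACCACACCAC ⇒ BAB·C·BAB·AC·BAB·C·BAB·C·AC·BAB·C·BAB·AC·BAB·C·BAB·AC·C·AC·BAB·C·BAB·AC·BAB·C·BAB·C·AC·BAB·C·BAB·AC·BAB·C·BAB·AC·C·AC·C·AC·AC·C·AC·C·AC·AC·C·AC·C·AC·AC·C·AC
    A ↦ C
    B ↦ BAB
    C ↦ AC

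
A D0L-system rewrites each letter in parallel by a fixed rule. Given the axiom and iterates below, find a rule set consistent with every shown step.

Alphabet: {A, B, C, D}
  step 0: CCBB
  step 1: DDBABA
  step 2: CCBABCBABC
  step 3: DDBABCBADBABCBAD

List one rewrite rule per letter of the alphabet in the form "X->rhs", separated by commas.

A->BC, B->BA, C->D, D->C

  step 2 ⇒ step 3: CCBABCBABC ⇒ D·D·BA·BC·BA·D·BA·BC·BA·D
    A ↦ BC
    B ↦ BA
    C ↦ D
  step 1 ⇒ step 2: DDBABA ⇒ C·C·BA·BC·BA·BC
    D ↦ C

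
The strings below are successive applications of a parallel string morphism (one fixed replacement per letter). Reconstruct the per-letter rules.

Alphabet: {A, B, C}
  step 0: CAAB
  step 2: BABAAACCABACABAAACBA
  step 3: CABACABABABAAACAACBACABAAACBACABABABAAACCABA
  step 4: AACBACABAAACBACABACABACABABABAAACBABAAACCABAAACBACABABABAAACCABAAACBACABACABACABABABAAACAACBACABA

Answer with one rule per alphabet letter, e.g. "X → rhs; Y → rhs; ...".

  step 3 ⇒ step 4: CABACABABABAAACAACBACABAAACBACABABABAAACCABA ⇒ AAC·BA·CA·BA·AAC·BA·CA·BA·CA·BA·CA·BA·BA·BA·AAC·BA·BA·AAC·CA·BA·AAC·BA·CA·BA·BA·BA·AAC·CA·BA·AAC·BA·CA·BA·CA·BA·CA·BA·BA·BA·AAC·AAC·BA·CA·BA
    A ↦ BA
    B ↦ CA
    C ↦ AAC

A->BA, B->CA, C->AAC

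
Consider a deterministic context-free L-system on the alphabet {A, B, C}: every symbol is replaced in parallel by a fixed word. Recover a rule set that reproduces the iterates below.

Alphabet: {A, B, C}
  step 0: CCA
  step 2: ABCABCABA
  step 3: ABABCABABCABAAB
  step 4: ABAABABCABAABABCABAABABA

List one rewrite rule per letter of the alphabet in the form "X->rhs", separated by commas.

  step 3 ⇒ step 4: ABABCABABCABAAB ⇒ AB·A·AB·A·BC·AB·A·AB·A·BC·AB·A·AB·AB·A
    A ↦ AB
    B ↦ A
    C ↦ BC

A->AB, B->A, C->BC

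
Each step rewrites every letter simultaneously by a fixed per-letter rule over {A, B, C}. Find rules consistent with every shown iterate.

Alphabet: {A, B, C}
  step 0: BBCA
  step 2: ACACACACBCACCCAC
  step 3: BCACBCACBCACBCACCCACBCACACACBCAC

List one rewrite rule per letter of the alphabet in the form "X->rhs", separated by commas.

A->BC, B->CC, C->AC

  step 2 ⇒ step 3: ACACACACBCACCCAC ⇒ BC·AC·BC·AC·BC·AC·BC·AC·CC·AC·BC·AC·AC·AC·BC·AC
    A ↦ BC
    B ↦ CC
    C ↦ AC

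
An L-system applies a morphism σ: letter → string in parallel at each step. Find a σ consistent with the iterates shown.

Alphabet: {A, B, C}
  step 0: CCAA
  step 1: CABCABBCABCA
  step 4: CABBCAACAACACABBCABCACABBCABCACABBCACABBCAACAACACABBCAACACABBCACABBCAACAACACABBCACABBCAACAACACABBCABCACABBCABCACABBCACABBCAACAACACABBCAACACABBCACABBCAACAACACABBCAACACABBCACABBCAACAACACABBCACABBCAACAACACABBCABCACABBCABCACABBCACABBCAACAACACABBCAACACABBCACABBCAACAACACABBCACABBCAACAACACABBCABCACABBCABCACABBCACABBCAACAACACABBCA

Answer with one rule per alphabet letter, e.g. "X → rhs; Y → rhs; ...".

  step 0 ⇒ step 1: CCAA ⇒ CAB·CAB·BCA·BCA
    A ↦ BCA
    C ↦ CAB
    B ↦ ACA  (constrained at step 1)

A->BCA, B->ACA, C->CAB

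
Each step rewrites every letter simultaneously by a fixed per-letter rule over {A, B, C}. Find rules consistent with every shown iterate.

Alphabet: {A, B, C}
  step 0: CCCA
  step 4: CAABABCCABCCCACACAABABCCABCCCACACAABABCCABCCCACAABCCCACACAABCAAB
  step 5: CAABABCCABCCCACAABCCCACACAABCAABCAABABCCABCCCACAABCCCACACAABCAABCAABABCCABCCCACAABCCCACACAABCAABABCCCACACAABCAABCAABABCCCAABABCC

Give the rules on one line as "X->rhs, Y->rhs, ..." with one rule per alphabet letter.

  step 4 ⇒ step 5: CAABABCCABCCCACACAABABCCABCCCACACAABABCCABCCCACAABCCCACACAABCAAB ⇒ CA·AB·AB·CC·AB·CC·CA·CA·AB·CC·CA·CA·CA·AB·CA·AB·CA·AB·AB·CC·AB·CC·CA·CA·AB·CC·CA·CA·CA·AB·CA·AB·CA·AB·AB·CC·AB·CC·CA·CA·AB·CC·CA·CA·CA·AB·CA·AB·AB·CC·CA·CA·CA·AB·CA·AB·CA·AB·AB·CC·CA·AB·AB·CC
    A ↦ AB
    B ↦ CC
    C ↦ CA

A->AB, B->CC, C->CA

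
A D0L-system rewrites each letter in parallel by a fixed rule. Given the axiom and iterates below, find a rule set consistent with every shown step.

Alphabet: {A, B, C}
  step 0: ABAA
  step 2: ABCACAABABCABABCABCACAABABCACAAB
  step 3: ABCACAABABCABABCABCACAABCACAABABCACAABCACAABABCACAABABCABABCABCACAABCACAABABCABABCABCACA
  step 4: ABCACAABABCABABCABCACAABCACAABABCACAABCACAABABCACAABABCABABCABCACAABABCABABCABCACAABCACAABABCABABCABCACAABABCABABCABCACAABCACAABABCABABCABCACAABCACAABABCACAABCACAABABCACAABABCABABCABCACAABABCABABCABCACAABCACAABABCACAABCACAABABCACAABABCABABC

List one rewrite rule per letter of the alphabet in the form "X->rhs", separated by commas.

  step 3 ⇒ step 4: ABCACAABABCABABCABCACAABCACAABABCACAABCACAABABCACAABABCABABCABCACAABCACAABABCABABCABCACA ⇒ ABC·ACA·AB·ABC·AB·ABC·ABC·ACA·ABC·ACA·AB·ABC·ACA·ABC·ACA·AB·ABC·ACA·AB·ABC·AB·ABC·ABC·ACA·AB·ABC·AB·ABC·ABC·ACA·ABC·ACA·AB·ABC·AB·ABC·ABC·ACA·AB·ABC·AB·ABC·ABC·ACA·ABC·ACA·AB·ABC·AB·ABC·ABC·ACA·ABC·ACA·AB·ABC·ACA·ABC·ACA·AB·ABC·ACA·AB·ABC·AB·ABC·ABC·ACA·AB·ABC·AB·ABC·ABC·ACA·ABC·ACA·AB·ABC·ACA·ABC·ACA·AB·ABC·ACA·AB·ABC·AB·ABC
    A ↦ ABC
    B ↦ ACA
    C ↦ AB

A->ABC, B->ACA, C->AB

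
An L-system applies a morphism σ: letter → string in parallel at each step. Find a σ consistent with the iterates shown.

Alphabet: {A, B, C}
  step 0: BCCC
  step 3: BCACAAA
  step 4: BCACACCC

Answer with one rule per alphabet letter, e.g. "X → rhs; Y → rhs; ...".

A->C, B->BC, C->A

  step 3 ⇒ step 4: BCACAAA ⇒ BC·A·C·A·C·C·C
    A ↦ C
    B ↦ BC
    C ↦ A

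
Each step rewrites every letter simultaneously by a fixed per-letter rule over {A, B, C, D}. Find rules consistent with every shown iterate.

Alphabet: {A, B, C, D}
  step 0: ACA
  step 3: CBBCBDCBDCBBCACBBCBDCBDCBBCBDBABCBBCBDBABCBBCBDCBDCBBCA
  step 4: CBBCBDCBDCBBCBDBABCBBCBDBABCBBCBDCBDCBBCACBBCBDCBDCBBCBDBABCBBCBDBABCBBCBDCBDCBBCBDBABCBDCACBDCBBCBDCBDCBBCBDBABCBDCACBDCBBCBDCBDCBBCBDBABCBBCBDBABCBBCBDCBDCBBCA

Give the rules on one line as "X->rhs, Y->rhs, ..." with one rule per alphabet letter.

  step 3 ⇒ step 4: CBBCBDCBDCBBCACBBCBDCBDCBBCBDBABCBBCBDBABCBBCBDCBDCBBCA ⇒ CBB·CBD·CBD·CBB·CBD·BAB·CBB·CBD·BAB·CBB·CBD·CBD·CBB·CA·CBB·CBD·CBD·CBB·CBD·BAB·CBB·CBD·BAB·CBB·CBD·CBD·CBB·CBD·BAB·CBD·CA·CBD·CBB·CBD·CBD·CBB·CBD·BAB·CBD·CA·CBD·CBB·CBD·CBD·CBB·CBD·BAB·CBB·CBD·BAB·CBB·CBD·CBD·CBB·CA
    A ↦ CA
    B ↦ CBD
    C ↦ CBB
    D ↦ BAB

A->CA, B->CBD, C->CBB, D->BAB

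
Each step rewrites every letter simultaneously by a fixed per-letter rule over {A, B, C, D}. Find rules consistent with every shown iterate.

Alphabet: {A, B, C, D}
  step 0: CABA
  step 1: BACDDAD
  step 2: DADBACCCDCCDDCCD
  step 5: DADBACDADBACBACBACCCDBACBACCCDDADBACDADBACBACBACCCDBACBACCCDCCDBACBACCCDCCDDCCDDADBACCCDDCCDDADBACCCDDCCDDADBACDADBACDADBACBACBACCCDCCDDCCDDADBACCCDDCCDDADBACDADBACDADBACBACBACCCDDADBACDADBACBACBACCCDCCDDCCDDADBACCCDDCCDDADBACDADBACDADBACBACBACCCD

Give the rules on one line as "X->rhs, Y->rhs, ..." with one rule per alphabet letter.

A->D, B->DA, C->BAC, D->CCD

  step 1 ⇒ step 2: BACDDAD ⇒ DA·D·BAC·CCD·CCD·D·CCD
    A ↦ D
    B ↦ DA
    C ↦ BAC
    D ↦ CCD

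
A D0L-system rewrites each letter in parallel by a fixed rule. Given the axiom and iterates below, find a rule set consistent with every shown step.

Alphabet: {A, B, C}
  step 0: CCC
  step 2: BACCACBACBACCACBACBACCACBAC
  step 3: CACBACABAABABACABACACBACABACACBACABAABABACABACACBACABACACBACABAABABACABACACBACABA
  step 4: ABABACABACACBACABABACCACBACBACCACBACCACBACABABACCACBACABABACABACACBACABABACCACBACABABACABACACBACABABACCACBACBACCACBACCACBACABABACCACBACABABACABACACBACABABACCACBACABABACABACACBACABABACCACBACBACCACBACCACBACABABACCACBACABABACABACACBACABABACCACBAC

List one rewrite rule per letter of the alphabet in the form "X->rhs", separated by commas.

A->BAC, B->CAC, C->ABA

  step 3 ⇒ step 4: CACBACABAABABACABACACBACABACACBACABAABABACABACACBACABACACBACABAABABACABACACBACABA ⇒ ABA·BAC·ABA·CAC·BAC·ABA·BAC·CAC·BAC·BAC·CAC·BAC·CAC·BAC·ABA·BAC·CAC·BAC·ABA·BAC·ABA·CAC·BAC·ABA·BAC·CAC·BAC·ABA·BAC·ABA·CAC·BAC·ABA·BAC·CAC·BAC·BAC·CAC·BAC·CAC·BAC·ABA·BAC·CAC·BAC·ABA·BAC·ABA·CAC·BAC·ABA·BAC·CAC·BAC·ABA·BAC·ABA·CAC·BAC·ABA·BAC·CAC·BAC·BAC·CAC·BAC·CAC·BAC·ABA·BAC·CAC·BAC·ABA·BAC·ABA·CAC·BAC·ABA·BAC·CAC·BAC
    A ↦ BAC
    B ↦ CAC
    C ↦ ABA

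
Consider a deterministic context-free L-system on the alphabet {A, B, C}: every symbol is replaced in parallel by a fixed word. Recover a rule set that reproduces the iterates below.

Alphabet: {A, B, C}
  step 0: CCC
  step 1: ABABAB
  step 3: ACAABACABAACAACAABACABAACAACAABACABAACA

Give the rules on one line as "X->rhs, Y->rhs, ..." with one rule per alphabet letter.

  step 0 ⇒ step 1: CCC ⇒ AB·AB·AB
    C ↦ AB
    A ↦ ACA  (constrained at step 1)
    B ↦ BA  (constrained at step 1)

A->ACA, B->BA, C->AB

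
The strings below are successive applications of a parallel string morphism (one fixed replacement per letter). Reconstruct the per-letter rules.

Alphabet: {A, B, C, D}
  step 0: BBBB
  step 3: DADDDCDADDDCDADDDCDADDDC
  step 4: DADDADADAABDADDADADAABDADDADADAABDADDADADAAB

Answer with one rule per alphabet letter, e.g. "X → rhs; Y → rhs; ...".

  step 3 ⇒ step 4: DADDDCDADDDCDADDDCDADDDC ⇒ DA·D·DA·DA·DA·AB·DA·D·DA·DA·DA·AB·DA·D·DA·DA·DA·AB·DA·D·DA·DA·DA·AB
    A ↦ D
    C ↦ AB
    D ↦ DA
    B ↦ DC  (constrained at step 0)

A->D, B->DC, C->AB, D->DA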